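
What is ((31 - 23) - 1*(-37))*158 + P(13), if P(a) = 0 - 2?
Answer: 7108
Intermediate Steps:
P(a) = -2
((31 - 23) - 1*(-37))*158 + P(13) = ((31 - 23) - 1*(-37))*158 - 2 = (8 + 37)*158 - 2 = 45*158 - 2 = 7110 - 2 = 7108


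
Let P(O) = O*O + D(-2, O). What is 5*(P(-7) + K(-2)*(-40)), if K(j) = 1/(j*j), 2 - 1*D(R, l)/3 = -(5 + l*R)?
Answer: 510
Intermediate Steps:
D(R, l) = 21 + 3*R*l (D(R, l) = 6 - (-3)*(5 + l*R) = 6 - (-3)*(5 + R*l) = 6 - 3*(-5 - R*l) = 6 + (15 + 3*R*l) = 21 + 3*R*l)
K(j) = j⁻²
P(O) = 21 + O² - 6*O (P(O) = O*O + (21 + 3*(-2)*O) = O² + (21 - 6*O) = 21 + O² - 6*O)
5*(P(-7) + K(-2)*(-40)) = 5*((21 + (-7)² - 6*(-7)) - 40/(-2)²) = 5*((21 + 49 + 42) + (¼)*(-40)) = 5*(112 - 10) = 5*102 = 510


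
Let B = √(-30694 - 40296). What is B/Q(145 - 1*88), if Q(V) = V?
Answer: I*√70990/57 ≈ 4.6744*I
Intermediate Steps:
B = I*√70990 (B = √(-70990) = I*√70990 ≈ 266.44*I)
B/Q(145 - 1*88) = (I*√70990)/(145 - 1*88) = (I*√70990)/(145 - 88) = (I*√70990)/57 = (I*√70990)*(1/57) = I*√70990/57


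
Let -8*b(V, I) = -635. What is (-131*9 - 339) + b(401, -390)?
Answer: -11509/8 ≈ -1438.6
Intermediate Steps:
b(V, I) = 635/8 (b(V, I) = -1/8*(-635) = 635/8)
(-131*9 - 339) + b(401, -390) = (-131*9 - 339) + 635/8 = (-1179 - 339) + 635/8 = -1518 + 635/8 = -11509/8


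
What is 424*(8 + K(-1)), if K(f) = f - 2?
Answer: 2120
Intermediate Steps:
K(f) = -2 + f
424*(8 + K(-1)) = 424*(8 + (-2 - 1)) = 424*(8 - 3) = 424*5 = 2120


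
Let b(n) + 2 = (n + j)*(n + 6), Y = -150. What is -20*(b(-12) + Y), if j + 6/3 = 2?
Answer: 1600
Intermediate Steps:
j = 0 (j = -2 + 2 = 0)
b(n) = -2 + n*(6 + n) (b(n) = -2 + (n + 0)*(n + 6) = -2 + n*(6 + n))
-20*(b(-12) + Y) = -20*((-2 + (-12)**2 + 6*(-12)) - 150) = -20*((-2 + 144 - 72) - 150) = -20*(70 - 150) = -20*(-80) = 1600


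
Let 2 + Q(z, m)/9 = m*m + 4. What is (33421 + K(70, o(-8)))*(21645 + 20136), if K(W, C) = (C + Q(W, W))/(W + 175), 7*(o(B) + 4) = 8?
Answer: 2407664427201/1715 ≈ 1.4039e+9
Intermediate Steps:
Q(z, m) = 18 + 9*m**2 (Q(z, m) = -18 + 9*(m*m + 4) = -18 + 9*(m**2 + 4) = -18 + 9*(4 + m**2) = -18 + (36 + 9*m**2) = 18 + 9*m**2)
o(B) = -20/7 (o(B) = -4 + (1/7)*8 = -4 + 8/7 = -20/7)
K(W, C) = (18 + C + 9*W**2)/(175 + W) (K(W, C) = (C + (18 + 9*W**2))/(W + 175) = (18 + C + 9*W**2)/(175 + W))
(33421 + K(70, o(-8)))*(21645 + 20136) = (33421 + (18 - 20/7 + 9*70**2)/(175 + 70))*(21645 + 20136) = (33421 + (18 - 20/7 + 9*4900)/245)*41781 = (33421 + (18 - 20/7 + 44100)/245)*41781 = (33421 + (1/245)*(308806/7))*41781 = (33421 + 308806/1715)*41781 = (57625821/1715)*41781 = 2407664427201/1715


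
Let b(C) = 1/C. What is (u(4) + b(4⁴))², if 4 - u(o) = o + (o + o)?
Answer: 4190209/65536 ≈ 63.938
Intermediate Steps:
u(o) = 4 - 3*o (u(o) = 4 - (o + (o + o)) = 4 - (o + 2*o) = 4 - 3*o)
(u(4) + b(4⁴))² = ((4 - 3*4) + 1/(4⁴))² = ((4 - 12) + 1/256)² = (-8 + 1/256)² = (-2047/256)² = 4190209/65536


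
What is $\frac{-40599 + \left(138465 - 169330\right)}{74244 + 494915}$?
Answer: $- \frac{71464}{569159} \approx -0.12556$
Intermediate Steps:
$\frac{-40599 + \left(138465 - 169330\right)}{74244 + 494915} = \frac{-40599 + \left(138465 - 169330\right)}{569159} = \left(-40599 - 30865\right) \frac{1}{569159} = \left(-71464\right) \frac{1}{569159} = - \frac{71464}{569159}$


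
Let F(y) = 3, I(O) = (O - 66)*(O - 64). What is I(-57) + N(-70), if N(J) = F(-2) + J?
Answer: 14816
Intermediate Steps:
I(O) = (-66 + O)*(-64 + O)
N(J) = 3 + J
I(-57) + N(-70) = (4224 + (-57)² - 130*(-57)) + (3 - 70) = (4224 + 3249 + 7410) - 67 = 14883 - 67 = 14816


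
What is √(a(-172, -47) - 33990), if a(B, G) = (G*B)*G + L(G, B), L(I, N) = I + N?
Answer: I*√414157 ≈ 643.55*I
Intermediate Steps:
a(B, G) = B + G + B*G² (a(B, G) = (G*B)*G + (G + B) = (B*G)*G + (B + G) = B*G² + (B + G) = B + G + B*G²)
√(a(-172, -47) - 33990) = √((-172 - 47 - 172*(-47)²) - 33990) = √((-172 - 47 - 172*2209) - 33990) = √((-172 - 47 - 379948) - 33990) = √(-380167 - 33990) = √(-414157) = I*√414157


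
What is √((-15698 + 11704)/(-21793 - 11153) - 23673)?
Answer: 2*I*√5556977481/969 ≈ 153.86*I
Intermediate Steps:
√((-15698 + 11704)/(-21793 - 11153) - 23673) = √(-3994/(-32946) - 23673) = √(-3994*(-1/32946) - 23673) = √(1997/16473 - 23673) = √(-389963332/16473) = 2*I*√5556977481/969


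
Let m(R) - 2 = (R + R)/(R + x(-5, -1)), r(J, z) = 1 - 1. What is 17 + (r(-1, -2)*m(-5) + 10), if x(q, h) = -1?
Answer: 27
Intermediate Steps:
r(J, z) = 0
m(R) = 2 + 2*R/(-1 + R) (m(R) = 2 + (R + R)/(R - 1) = 2 + (2*R)/(-1 + R) = 2 + 2*R/(-1 + R))
17 + (r(-1, -2)*m(-5) + 10) = 17 + (0*(2*(-1 + 2*(-5))/(-1 - 5)) + 10) = 17 + (0*(2*(-1 - 10)/(-6)) + 10) = 17 + (0*(2*(-⅙)*(-11)) + 10) = 17 + (0*(11/3) + 10) = 17 + (0 + 10) = 17 + 10 = 27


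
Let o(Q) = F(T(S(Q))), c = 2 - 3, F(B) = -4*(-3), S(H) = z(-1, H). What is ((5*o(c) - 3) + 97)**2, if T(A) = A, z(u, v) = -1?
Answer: 23716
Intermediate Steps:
S(H) = -1
F(B) = 12
c = -1
o(Q) = 12
((5*o(c) - 3) + 97)**2 = ((5*12 - 3) + 97)**2 = ((60 - 3) + 97)**2 = (57 + 97)**2 = 154**2 = 23716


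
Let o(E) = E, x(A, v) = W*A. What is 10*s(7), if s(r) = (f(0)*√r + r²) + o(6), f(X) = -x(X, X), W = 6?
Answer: 550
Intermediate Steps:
x(A, v) = 6*A
f(X) = -6*X
s(r) = 6 + r² (s(r) = ((-6*0)*√r + r²) + 6 = (0*√r + r²) + 6 = (0 + r²) + 6 = r² + 6 = 6 + r²)
10*s(7) = 10*(6 + 7²) = 10*(6 + 49) = 10*55 = 550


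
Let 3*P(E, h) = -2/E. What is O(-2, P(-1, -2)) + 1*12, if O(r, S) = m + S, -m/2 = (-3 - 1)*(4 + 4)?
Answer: 230/3 ≈ 76.667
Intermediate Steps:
m = 64 (m = -2*(-3 - 1)*(4 + 4) = -(-8)*8 = -2*(-32) = 64)
P(E, h) = -2/(3*E) (P(E, h) = (-2/E)/3 = -2/(3*E))
O(r, S) = 64 + S
O(-2, P(-1, -2)) + 1*12 = (64 - ⅔/(-1)) + 1*12 = (64 - ⅔*(-1)) + 12 = (64 + ⅔) + 12 = 194/3 + 12 = 230/3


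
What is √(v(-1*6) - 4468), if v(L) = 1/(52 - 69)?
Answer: I*√1291269/17 ≈ 66.844*I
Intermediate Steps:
v(L) = -1/17 (v(L) = 1/(-17) = -1/17)
√(v(-1*6) - 4468) = √(-1/17 - 4468) = √(-75957/17) = I*√1291269/17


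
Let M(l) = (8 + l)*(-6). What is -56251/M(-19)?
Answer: -56251/66 ≈ -852.29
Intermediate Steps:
M(l) = -48 - 6*l
-56251/M(-19) = -56251/(-48 - 6*(-19)) = -56251/(-48 + 114) = -56251/66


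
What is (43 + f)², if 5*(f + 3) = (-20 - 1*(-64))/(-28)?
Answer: 1929321/1225 ≈ 1575.0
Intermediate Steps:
f = -116/35 (f = -3 + ((-20 - 1*(-64))/(-28))/5 = -3 + ((-20 + 64)*(-1/28))/5 = -3 + (44*(-1/28))/5 = -3 + (⅕)*(-11/7) = -3 - 11/35 = -116/35 ≈ -3.3143)
(43 + f)² = (43 - 116/35)² = (1389/35)² = 1929321/1225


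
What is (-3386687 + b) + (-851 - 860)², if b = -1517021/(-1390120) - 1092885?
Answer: -2157535619099/1390120 ≈ -1.5521e+6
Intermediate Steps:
b = -1519239779179/1390120 (b = -1517021*(-1/1390120) - 1092885 = 1517021/1390120 - 1092885 = -1519239779179/1390120 ≈ -1.0929e+6)
(-3386687 + b) + (-851 - 860)² = (-3386687 - 1519239779179/1390120) + (-851 - 860)² = -6227141111619/1390120 + (-1711)² = -6227141111619/1390120 + 2927521 = -2157535619099/1390120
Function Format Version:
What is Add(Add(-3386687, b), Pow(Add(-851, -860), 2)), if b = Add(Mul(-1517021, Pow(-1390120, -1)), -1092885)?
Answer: Rational(-2157535619099, 1390120) ≈ -1.5521e+6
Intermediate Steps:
b = Rational(-1519239779179, 1390120) (b = Add(Mul(-1517021, Rational(-1, 1390120)), -1092885) = Add(Rational(1517021, 1390120), -1092885) = Rational(-1519239779179, 1390120) ≈ -1.0929e+6)
Add(Add(-3386687, b), Pow(Add(-851, -860), 2)) = Add(Add(-3386687, Rational(-1519239779179, 1390120)), Pow(Add(-851, -860), 2)) = Add(Rational(-6227141111619, 1390120), Pow(-1711, 2)) = Add(Rational(-6227141111619, 1390120), 2927521) = Rational(-2157535619099, 1390120)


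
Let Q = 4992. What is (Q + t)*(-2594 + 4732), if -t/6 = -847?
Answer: 21538212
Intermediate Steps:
t = 5082 (t = -6*(-847) = 5082)
(Q + t)*(-2594 + 4732) = (4992 + 5082)*(-2594 + 4732) = 10074*2138 = 21538212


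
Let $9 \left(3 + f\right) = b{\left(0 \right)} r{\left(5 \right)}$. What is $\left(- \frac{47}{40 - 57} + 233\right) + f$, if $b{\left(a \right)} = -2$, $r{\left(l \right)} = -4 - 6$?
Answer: $\frac{35953}{153} \approx 234.99$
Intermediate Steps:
$r{\left(l \right)} = -10$ ($r{\left(l \right)} = -4 - 6 = -10$)
$f = - \frac{7}{9}$ ($f = -3 + \frac{\left(-2\right) \left(-10\right)}{9} = -3 + \frac{1}{9} \cdot 20 = -3 + \frac{20}{9} = - \frac{7}{9} \approx -0.77778$)
$\left(- \frac{47}{40 - 57} + 233\right) + f = \left(- \frac{47}{40 - 57} + 233\right) - \frac{7}{9} = \left(- \frac{47}{-17} + 233\right) - \frac{7}{9} = \left(\left(-47\right) \left(- \frac{1}{17}\right) + 233\right) - \frac{7}{9} = \left(\frac{47}{17} + 233\right) - \frac{7}{9} = \frac{4008}{17} - \frac{7}{9} = \frac{35953}{153}$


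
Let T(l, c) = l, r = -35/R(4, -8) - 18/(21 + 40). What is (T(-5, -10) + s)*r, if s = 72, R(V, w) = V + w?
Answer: 138221/244 ≈ 566.48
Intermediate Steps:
r = 2063/244 (r = -35/(4 - 8) - 18/(21 + 40) = -35/(-4) - 18/61 = -35*(-¼) - 18*1/61 = 35/4 - 18/61 = 2063/244 ≈ 8.4549)
(T(-5, -10) + s)*r = (-5 + 72)*(2063/244) = 67*(2063/244) = 138221/244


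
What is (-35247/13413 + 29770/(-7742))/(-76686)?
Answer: 18671869/221203847221 ≈ 8.4410e-5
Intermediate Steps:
(-35247/13413 + 29770/(-7742))/(-76686) = (-35247*1/13413 + 29770*(-1/7742))*(-1/76686) = (-11749/4471 - 14885/3871)*(-1/76686) = -112031214/17307241*(-1/76686) = 18671869/221203847221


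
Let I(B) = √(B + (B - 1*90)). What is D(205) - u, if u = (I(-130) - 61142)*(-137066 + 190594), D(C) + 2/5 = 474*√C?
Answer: 16364044878/5 + 474*√205 - 267640*I*√14 ≈ 3.2728e+9 - 1.0014e+6*I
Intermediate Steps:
I(B) = √(-90 + 2*B) (I(B) = √(B + (B - 90)) = √(B + (-90 + B)) = √(-90 + 2*B))
D(C) = -⅖ + 474*√C
u = -3272808976 + 267640*I*√14 (u = (√(-90 + 2*(-130)) - 61142)*(-137066 + 190594) = (√(-90 - 260) - 61142)*53528 = (√(-350) - 61142)*53528 = (5*I*√14 - 61142)*53528 = (-61142 + 5*I*√14)*53528 = -3272808976 + 267640*I*√14 ≈ -3.2728e+9 + 1.0014e+6*I)
D(205) - u = (-⅖ + 474*√205) - (-3272808976 + 267640*I*√14) = (-⅖ + 474*√205) + (3272808976 - 267640*I*√14) = 16364044878/5 + 474*√205 - 267640*I*√14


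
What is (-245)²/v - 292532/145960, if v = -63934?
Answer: -1716499368/583237915 ≈ -2.9431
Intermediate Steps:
(-245)²/v - 292532/145960 = (-245)²/(-63934) - 292532/145960 = 60025*(-1/63934) - 292532*1/145960 = -60025/63934 - 73133/36490 = -1716499368/583237915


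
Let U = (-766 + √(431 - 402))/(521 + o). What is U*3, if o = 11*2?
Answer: -766/181 + √29/181 ≈ -4.2023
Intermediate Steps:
o = 22
U = -766/543 + √29/543 (U = (-766 + √(431 - 402))/(521 + 22) = (-766 + √29)/543 = (-766 + √29)*(1/543) = -766/543 + √29/543 ≈ -1.4008)
U*3 = (-766/543 + √29/543)*3 = -766/181 + √29/181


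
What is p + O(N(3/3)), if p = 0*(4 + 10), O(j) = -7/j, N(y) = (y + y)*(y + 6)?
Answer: -1/2 ≈ -0.50000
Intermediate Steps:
N(y) = 2*y*(6 + y) (N(y) = (2*y)*(6 + y) = 2*y*(6 + y))
p = 0 (p = 0*14 = 0)
p + O(N(3/3)) = 0 - 7*1/(2*(6 + 3/3)) = 0 - 7*1/(2*(6 + 3*(1/3))) = 0 - 7*1/(2*(6 + 1)) = 0 - 7/(2*1*7) = 0 - 7/14 = 0 - 7*1/14 = 0 - 1/2 = -1/2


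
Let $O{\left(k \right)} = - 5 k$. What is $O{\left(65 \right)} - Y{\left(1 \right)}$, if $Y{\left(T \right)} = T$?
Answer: $-326$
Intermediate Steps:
$O{\left(65 \right)} - Y{\left(1 \right)} = \left(-5\right) 65 - 1 = -325 - 1 = -326$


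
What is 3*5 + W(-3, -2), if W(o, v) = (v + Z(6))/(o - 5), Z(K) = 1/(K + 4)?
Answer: 1219/80 ≈ 15.238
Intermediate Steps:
Z(K) = 1/(4 + K)
W(o, v) = (1/10 + v)/(-5 + o) (W(o, v) = (v + 1/(4 + 6))/(o - 5) = (v + 1/10)/(-5 + o) = (1/10 + v)/(-5 + o))
3*5 + W(-3, -2) = 3*5 + (1/10 - 2)/(-5 - 3) = 15 - 19/10/(-8) = 15 - 1/8*(-19/10) = 15 + 19/80 = 1219/80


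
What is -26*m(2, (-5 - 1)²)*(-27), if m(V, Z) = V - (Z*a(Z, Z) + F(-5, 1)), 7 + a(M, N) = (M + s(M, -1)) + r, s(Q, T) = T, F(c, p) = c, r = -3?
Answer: -626886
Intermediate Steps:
a(M, N) = -11 + M (a(M, N) = -7 + ((M - 1) - 3) = -7 + ((-1 + M) - 3) = -7 + (-4 + M) = -11 + M)
m(V, Z) = 5 + V - Z*(-11 + Z) (m(V, Z) = V - (Z*(-11 + Z) - 5) = V - (-5 + Z*(-11 + Z)) = V + (5 - Z*(-11 + Z)) = 5 + V - Z*(-11 + Z))
-26*m(2, (-5 - 1)²)*(-27) = -26*(5 + 2 - (-5 - 1)²*(-11 + (-5 - 1)²))*(-27) = -26*(5 + 2 - 1*(-6)²*(-11 + (-6)²))*(-27) = -26*(5 + 2 - 1*36*(-11 + 36))*(-27) = -26*(5 + 2 - 1*36*25)*(-27) = -26*(5 + 2 - 900)*(-27) = -26*(-893)*(-27) = 23218*(-27) = -626886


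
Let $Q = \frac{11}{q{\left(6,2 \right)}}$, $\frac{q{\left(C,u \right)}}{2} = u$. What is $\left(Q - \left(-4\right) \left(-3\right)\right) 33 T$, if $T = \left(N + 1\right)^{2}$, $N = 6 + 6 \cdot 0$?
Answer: $- \frac{59829}{4} \approx -14957.0$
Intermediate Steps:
$N = 6$ ($N = 6 + 0 = 6$)
$q{\left(C,u \right)} = 2 u$
$T = 49$ ($T = \left(6 + 1\right)^{2} = 7^{2} = 49$)
$Q = \frac{11}{4}$ ($Q = \frac{11}{2 \cdot 2} = \frac{11}{4} \approx 2.75$)
$\left(Q - \left(-4\right) \left(-3\right)\right) 33 T = \left(\frac{11}{4} - \left(-4\right) \left(-3\right)\right) 33 \cdot 49 = \left(\frac{11}{4} - 12\right) 33 \cdot 49 = \left(- \frac{37}{4}\right) 33 \cdot 49 = \left(- \frac{1221}{4}\right) 49 = - \frac{59829}{4}$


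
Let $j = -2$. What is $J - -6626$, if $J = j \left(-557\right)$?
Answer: $7740$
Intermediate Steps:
$J = 1114$ ($J = \left(-2\right) \left(-557\right) = 1114$)
$J - -6626 = 1114 - -6626 = 1114 + 6626 = 7740$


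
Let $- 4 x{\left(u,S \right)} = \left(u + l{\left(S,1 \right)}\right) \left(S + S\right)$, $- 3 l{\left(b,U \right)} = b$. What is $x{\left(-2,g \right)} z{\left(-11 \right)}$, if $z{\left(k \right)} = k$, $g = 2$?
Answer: $- \frac{88}{3} \approx -29.333$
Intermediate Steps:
$l{\left(b,U \right)} = - \frac{b}{3}$
$x{\left(u,S \right)} = - \frac{S \left(u - \frac{S}{3}\right)}{2}$ ($x{\left(u,S \right)} = - \frac{\left(u - \frac{S}{3}\right) \left(S + S\right)}{4} = - \frac{\left(u - \frac{S}{3}\right) 2 S}{4} = - \frac{2 S \left(u - \frac{S}{3}\right)}{4} = - \frac{S \left(u - \frac{S}{3}\right)}{2}$)
$x{\left(-2,g \right)} z{\left(-11 \right)} = \frac{1}{6} \cdot 2 \left(2 - -6\right) \left(-11\right) = \frac{1}{6} \cdot 2 \left(2 + 6\right) \left(-11\right) = \frac{1}{6} \cdot 2 \cdot 8 \left(-11\right) = \frac{8}{3} \left(-11\right) = - \frac{88}{3}$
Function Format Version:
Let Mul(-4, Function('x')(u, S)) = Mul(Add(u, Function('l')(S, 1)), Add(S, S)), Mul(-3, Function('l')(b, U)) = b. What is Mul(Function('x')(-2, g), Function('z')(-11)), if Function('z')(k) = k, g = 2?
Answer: Rational(-88, 3) ≈ -29.333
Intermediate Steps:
Function('l')(b, U) = Mul(Rational(-1, 3), b)
Function('x')(u, S) = Mul(Rational(-1, 2), S, Add(u, Mul(Rational(-1, 3), S))) (Function('x')(u, S) = Mul(Rational(-1, 4), Mul(Add(u, Mul(Rational(-1, 3), S)), Add(S, S))) = Mul(Rational(-1, 4), Mul(Add(u, Mul(Rational(-1, 3), S)), Mul(2, S))) = Mul(Rational(-1, 4), Mul(2, S, Add(u, Mul(Rational(-1, 3), S)))) = Mul(Rational(-1, 2), S, Add(u, Mul(Rational(-1, 3), S))))
Mul(Function('x')(-2, g), Function('z')(-11)) = Mul(Mul(Rational(1, 6), 2, Add(2, Mul(-3, -2))), -11) = Mul(Mul(Rational(1, 6), 2, Add(2, 6)), -11) = Mul(Mul(Rational(1, 6), 2, 8), -11) = Mul(Rational(8, 3), -11) = Rational(-88, 3)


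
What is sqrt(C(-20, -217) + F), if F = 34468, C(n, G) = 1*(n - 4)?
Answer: 2*sqrt(8611) ≈ 185.59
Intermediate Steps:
C(n, G) = -4 + n (C(n, G) = 1*(-4 + n) = -4 + n)
sqrt(C(-20, -217) + F) = sqrt((-4 - 20) + 34468) = sqrt(-24 + 34468) = sqrt(34444) = 2*sqrt(8611)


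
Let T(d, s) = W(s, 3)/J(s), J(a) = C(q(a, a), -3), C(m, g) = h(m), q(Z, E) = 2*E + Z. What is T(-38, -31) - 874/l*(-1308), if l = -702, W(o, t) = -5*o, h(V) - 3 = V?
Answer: -381467/234 ≈ -1630.2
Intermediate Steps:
h(V) = 3 + V
q(Z, E) = Z + 2*E
C(m, g) = 3 + m
J(a) = 3 + 3*a (J(a) = 3 + (a + 2*a) = 3 + 3*a)
T(d, s) = -5*s/(3 + 3*s) (T(d, s) = (-5*s)/(3 + 3*s) = -5*s/(3 + 3*s))
T(-38, -31) - 874/l*(-1308) = -5*(-31)/(3 + 3*(-31)) - 874/(-702)*(-1308) = -5*(-31)/(3 - 93) - 874*(-1/702)*(-1308) = -5*(-31)/(-90) + (437/351)*(-1308) = -5*(-31)*(-1/90) - 190532/117 = -31/18 - 190532/117 = -381467/234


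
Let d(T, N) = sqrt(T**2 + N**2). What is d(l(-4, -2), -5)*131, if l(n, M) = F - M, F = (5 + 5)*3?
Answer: 131*sqrt(1049) ≈ 4242.9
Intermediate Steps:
F = 30 (F = 10*3 = 30)
l(n, M) = 30 - M
d(T, N) = sqrt(N**2 + T**2)
d(l(-4, -2), -5)*131 = sqrt((-5)**2 + (30 - 1*(-2))**2)*131 = sqrt(25 + (30 + 2)**2)*131 = sqrt(25 + 32**2)*131 = sqrt(25 + 1024)*131 = sqrt(1049)*131 = 131*sqrt(1049)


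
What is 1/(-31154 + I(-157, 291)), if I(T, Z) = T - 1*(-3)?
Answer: -1/31308 ≈ -3.1941e-5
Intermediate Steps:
I(T, Z) = 3 + T (I(T, Z) = T + 3 = 3 + T)
1/(-31154 + I(-157, 291)) = 1/(-31154 + (3 - 157)) = 1/(-31154 - 154) = 1/(-31308) = -1/31308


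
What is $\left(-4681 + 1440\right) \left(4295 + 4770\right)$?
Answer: $-29379665$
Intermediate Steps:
$\left(-4681 + 1440\right) \left(4295 + 4770\right) = \left(-3241\right) 9065 = -29379665$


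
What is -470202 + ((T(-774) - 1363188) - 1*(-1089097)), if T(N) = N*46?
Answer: -779897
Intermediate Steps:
T(N) = 46*N
-470202 + ((T(-774) - 1363188) - 1*(-1089097)) = -470202 + ((46*(-774) - 1363188) - 1*(-1089097)) = -470202 + ((-35604 - 1363188) + 1089097) = -470202 + (-1398792 + 1089097) = -470202 - 309695 = -779897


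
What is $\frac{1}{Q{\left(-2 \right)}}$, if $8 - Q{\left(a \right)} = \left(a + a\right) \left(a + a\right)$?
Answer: $- \frac{1}{8} \approx -0.125$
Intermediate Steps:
$Q{\left(a \right)} = 8 - 4 a^{2}$ ($Q{\left(a \right)} = 8 - \left(a + a\right) \left(a + a\right) = 8 - 2 a 2 a = 8 - 4 a^{2}$)
$\frac{1}{Q{\left(-2 \right)}} = \frac{1}{8 - 4 \left(-2\right)^{2}} = \frac{1}{8 - 16} = \frac{1}{-8} = - \frac{1}{8}$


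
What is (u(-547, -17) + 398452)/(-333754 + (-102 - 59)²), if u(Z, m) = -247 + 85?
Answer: -398290/307833 ≈ -1.2938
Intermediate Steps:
u(Z, m) = -162
(u(-547, -17) + 398452)/(-333754 + (-102 - 59)²) = (-162 + 398452)/(-333754 + (-102 - 59)²) = 398290/(-333754 + (-161)²) = 398290/(-333754 + 25921) = 398290/(-307833) = 398290*(-1/307833) = -398290/307833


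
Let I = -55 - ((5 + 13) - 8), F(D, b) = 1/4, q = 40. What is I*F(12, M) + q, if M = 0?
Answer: 95/4 ≈ 23.750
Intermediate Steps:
F(D, b) = 1/4
I = -65 (I = -55 - (18 - 8) = -55 - 1*10 = -55 - 10 = -65)
I*F(12, M) + q = -65*1/4 + 40 = -65/4 + 40 = 95/4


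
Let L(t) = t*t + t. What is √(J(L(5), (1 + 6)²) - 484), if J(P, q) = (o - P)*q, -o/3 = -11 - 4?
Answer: √251 ≈ 15.843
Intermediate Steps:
L(t) = t + t² (L(t) = t² + t = t + t²)
o = 45 (o = -3*(-11 - 4) = -3*(-15) = 45)
J(P, q) = q*(45 - P) (J(P, q) = (45 - P)*q = q*(45 - P))
√(J(L(5), (1 + 6)²) - 484) = √((1 + 6)²*(45 - 5*(1 + 5)) - 484) = √(7²*(45 - 5*6) - 484) = √(49*(45 - 1*30) - 484) = √(49*(45 - 30) - 484) = √(49*15 - 484) = √(735 - 484) = √251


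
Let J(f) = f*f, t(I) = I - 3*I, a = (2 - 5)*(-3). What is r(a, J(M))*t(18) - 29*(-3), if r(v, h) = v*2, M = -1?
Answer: -561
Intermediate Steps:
a = 9 (a = -3*(-3) = 9)
t(I) = -2*I
J(f) = f²
r(v, h) = 2*v
r(a, J(M))*t(18) - 29*(-3) = (2*9)*(-2*18) - 29*(-3) = 18*(-36) + 87 = -648 + 87 = -561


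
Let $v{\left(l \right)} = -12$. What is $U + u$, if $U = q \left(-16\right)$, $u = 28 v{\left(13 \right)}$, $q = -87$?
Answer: $1056$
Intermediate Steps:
$u = -336$ ($u = 28 \left(-12\right) = -336$)
$U = 1392$ ($U = \left(-87\right) \left(-16\right) = 1392$)
$U + u = 1392 - 336 = 1056$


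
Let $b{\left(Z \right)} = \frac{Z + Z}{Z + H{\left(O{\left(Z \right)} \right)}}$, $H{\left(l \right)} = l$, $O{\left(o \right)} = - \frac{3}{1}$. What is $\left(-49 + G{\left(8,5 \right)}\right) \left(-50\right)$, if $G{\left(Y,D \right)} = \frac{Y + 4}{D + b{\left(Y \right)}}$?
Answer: $\frac{97450}{41} \approx 2376.8$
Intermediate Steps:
$O{\left(o \right)} = -3$ ($O{\left(o \right)} = \left(-3\right) 1 = -3$)
$b{\left(Z \right)} = \frac{2 Z}{-3 + Z}$ ($b{\left(Z \right)} = \frac{Z + Z}{Z - 3} = \frac{2 Z}{-3 + Z}$)
$G{\left(Y,D \right)} = \frac{4 + Y}{D + \frac{2 Y}{-3 + Y}}$ ($G{\left(Y,D \right)} = \frac{Y + 4}{D + \frac{2 Y}{-3 + Y}} = \frac{4 + Y}{D + \frac{2 Y}{-3 + Y}}$)
$\left(-49 + G{\left(8,5 \right)}\right) \left(-50\right) = \left(-49 + \frac{\left(-3 + 8\right) \left(4 + 8\right)}{2 \cdot 8 + 5 \left(-3 + 8\right)}\right) \left(-50\right) = \left(-49 + \frac{1}{16 + 5 \cdot 5} \cdot 5 \cdot 12\right) \left(-50\right) = \left(-49 + \frac{1}{16 + 25} \cdot 5 \cdot 12\right) \left(-50\right) = \left(-49 + \frac{1}{41} \cdot 5 \cdot 12\right) \left(-50\right) = \left(-49 + \frac{60}{41}\right) \left(-50\right) = \left(- \frac{1949}{41}\right) \left(-50\right) = \frac{97450}{41}$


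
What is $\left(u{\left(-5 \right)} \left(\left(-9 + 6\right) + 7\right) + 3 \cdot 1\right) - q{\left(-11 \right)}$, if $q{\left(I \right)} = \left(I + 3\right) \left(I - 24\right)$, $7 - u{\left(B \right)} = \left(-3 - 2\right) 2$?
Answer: $-209$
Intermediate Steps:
$u{\left(B \right)} = 17$ ($u{\left(B \right)} = 7 - \left(-3 - 2\right) 2 = 7 - \left(-5\right) 2 = 7 - -10 = 7 + 10 = 17$)
$q{\left(I \right)} = \left(-24 + I\right) \left(3 + I\right)$ ($q{\left(I \right)} = \left(3 + I\right) \left(-24 + I\right) = \left(-24 + I\right) \left(3 + I\right)$)
$\left(u{\left(-5 \right)} \left(\left(-9 + 6\right) + 7\right) + 3 \cdot 1\right) - q{\left(-11 \right)} = \left(17 \left(\left(-9 + 6\right) + 7\right) + 3 \cdot 1\right) - \left(-72 + \left(-11\right)^{2} - -231\right) = \left(17 \left(-3 + 7\right) + 3\right) - \left(-72 + 121 + 231\right) = \left(17 \cdot 4 + 3\right) - 280 = \left(68 + 3\right) - 280 = 71 - 280 = -209$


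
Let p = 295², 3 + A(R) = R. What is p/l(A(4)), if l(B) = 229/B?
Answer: 87025/229 ≈ 380.02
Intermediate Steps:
A(R) = -3 + R
p = 87025
p/l(A(4)) = 87025/((229/(-3 + 4))) = 87025/((229/1)) = 87025/((229*1)) = 87025/229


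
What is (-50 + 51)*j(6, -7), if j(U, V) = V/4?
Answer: -7/4 ≈ -1.7500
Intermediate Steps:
j(U, V) = V/4 (j(U, V) = V*(1/4) = V/4)
(-50 + 51)*j(6, -7) = (-50 + 51)*((1/4)*(-7)) = 1*(-7/4) = -7/4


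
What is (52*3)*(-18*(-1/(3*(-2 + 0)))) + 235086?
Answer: 234618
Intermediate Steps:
(52*3)*(-18*(-1/(3*(-2 + 0)))) + 235086 = 156*(-18/((-2*(-3)))) + 235086 = 156*(-18/6) + 235086 = 156*(-18*⅙) + 235086 = 156*(-3) + 235086 = -468 + 235086 = 234618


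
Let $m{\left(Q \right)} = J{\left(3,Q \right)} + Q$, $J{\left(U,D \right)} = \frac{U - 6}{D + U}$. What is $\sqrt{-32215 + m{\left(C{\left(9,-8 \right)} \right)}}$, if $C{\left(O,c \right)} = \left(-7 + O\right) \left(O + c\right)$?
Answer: $\frac{2 i \sqrt{201335}}{5} \approx 179.48 i$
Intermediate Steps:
$J{\left(U,D \right)} = \frac{-6 + U}{D + U}$
$m{\left(Q \right)} = Q - \frac{3}{3 + Q}$ ($m{\left(Q \right)} = \frac{-6 + 3}{Q + 3} + Q = \frac{1}{3 + Q} \left(-3\right) + Q = - \frac{3}{3 + Q} + Q = Q - \frac{3}{3 + Q}$)
$\sqrt{-32215 + m{\left(C{\left(9,-8 \right)} \right)}} = \sqrt{-32215 + \frac{-3 + \left(9^{2} - 63 - -56 + 9 \left(-8\right)\right) \left(3 + \left(9^{2} - 63 - -56 + 9 \left(-8\right)\right)\right)}{3 + \left(9^{2} - 63 - -56 + 9 \left(-8\right)\right)}} = \sqrt{-32215 + \frac{-3 + \left(81 - 63 + 56 - 72\right) \left(3 + \left(81 - 63 + 56 - 72\right)\right)}{3 + \left(81 - 63 + 56 - 72\right)}} = \sqrt{-32215 + \frac{-3 + 2 \left(3 + 2\right)}{3 + 2}} = \sqrt{-32215 + \frac{-3 + 2 \cdot 5}{5}} = \sqrt{-32215 + \frac{-3 + 10}{5}} = \sqrt{-32215 + \frac{1}{5} \cdot 7} = \sqrt{-32215 + \frac{7}{5}} = \sqrt{- \frac{161068}{5}} = \frac{2 i \sqrt{201335}}{5}$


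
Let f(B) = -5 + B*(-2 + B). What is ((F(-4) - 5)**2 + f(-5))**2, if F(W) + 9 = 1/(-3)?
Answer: 4490161/81 ≈ 55434.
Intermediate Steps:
F(W) = -28/3 (F(W) = -9 + 1/(-3) = -9 - 1/3 = -28/3)
((F(-4) - 5)**2 + f(-5))**2 = ((-28/3 - 5)**2 + (-5 + (-5)**2 - 2*(-5)))**2 = ((-43/3)**2 + (-5 + 25 + 10))**2 = (1849/9 + 30)**2 = (2119/9)**2 = 4490161/81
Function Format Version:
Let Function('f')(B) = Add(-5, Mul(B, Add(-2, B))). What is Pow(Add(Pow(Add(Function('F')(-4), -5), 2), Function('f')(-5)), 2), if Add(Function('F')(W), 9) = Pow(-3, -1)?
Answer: Rational(4490161, 81) ≈ 55434.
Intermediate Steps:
Function('F')(W) = Rational(-28, 3) (Function('F')(W) = Add(-9, Pow(-3, -1)) = Add(-9, Rational(-1, 3)) = Rational(-28, 3))
Pow(Add(Pow(Add(Function('F')(-4), -5), 2), Function('f')(-5)), 2) = Pow(Add(Pow(Add(Rational(-28, 3), -5), 2), Add(-5, Pow(-5, 2), Mul(-2, -5))), 2) = Pow(Add(Pow(Rational(-43, 3), 2), Add(-5, 25, 10)), 2) = Pow(Add(Rational(1849, 9), 30), 2) = Pow(Rational(2119, 9), 2) = Rational(4490161, 81)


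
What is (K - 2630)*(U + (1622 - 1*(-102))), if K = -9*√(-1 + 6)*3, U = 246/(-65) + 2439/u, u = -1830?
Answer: -3584884357/793 - 368029953*√5/7930 ≈ -4.6244e+6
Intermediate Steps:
U = -40581/7930 (U = 246/(-65) + 2439/(-1830) = 246*(-1/65) + 2439*(-1/1830) = -246/65 - 813/610 = -40581/7930 ≈ -5.1174)
K = -27*√5 (K = -9*√5*3 = -27*√5 ≈ -60.374)
(K - 2630)*(U + (1622 - 1*(-102))) = (-27*√5 - 2630)*(-40581/7930 + (1622 - 1*(-102))) = (-2630 - 27*√5)*(-40581/7930 + (1622 + 102)) = (-2630 - 27*√5)*(-40581/7930 + 1724) = (-2630 - 27*√5)*(13630739/7930) = -3584884357/793 - 368029953*√5/7930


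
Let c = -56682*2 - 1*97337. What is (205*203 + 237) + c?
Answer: -168849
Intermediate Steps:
c = -210701 (c = -113364 - 97337 = -210701)
(205*203 + 237) + c = (205*203 + 237) - 210701 = (41615 + 237) - 210701 = 41852 - 210701 = -168849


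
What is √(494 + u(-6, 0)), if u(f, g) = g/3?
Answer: √494 ≈ 22.226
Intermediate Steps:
u(f, g) = g/3 (u(f, g) = g*(⅓) = g/3)
√(494 + u(-6, 0)) = √(494 + (⅓)*0) = √(494 + 0) = √494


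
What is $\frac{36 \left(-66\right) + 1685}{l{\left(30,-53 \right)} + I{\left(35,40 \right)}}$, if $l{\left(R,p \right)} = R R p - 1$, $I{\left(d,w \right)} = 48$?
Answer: $\frac{691}{47653} \approx 0.014501$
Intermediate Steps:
$l{\left(R,p \right)} = -1 + p R^{2}$ ($l{\left(R,p \right)} = R^{2} p - 1 = p R^{2} - 1 = -1 + p R^{2}$)
$\frac{36 \left(-66\right) + 1685}{l{\left(30,-53 \right)} + I{\left(35,40 \right)}} = \frac{36 \left(-66\right) + 1685}{\left(-1 - 53 \cdot 30^{2}\right) + 48} = \frac{-2376 + 1685}{\left(-1 - 47700\right) + 48} = - \frac{691}{\left(-1 - 47700\right) + 48} = - \frac{691}{-47701 + 48} = - \frac{691}{-47653} = \left(-691\right) \left(- \frac{1}{47653}\right) = \frac{691}{47653}$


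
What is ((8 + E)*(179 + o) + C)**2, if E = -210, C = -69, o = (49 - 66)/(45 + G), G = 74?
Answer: 64204971769/49 ≈ 1.3103e+9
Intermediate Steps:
o = -1/7 (o = (49 - 66)/(45 + 74) = -17/119 = -17*1/119 = -1/7 ≈ -0.14286)
((8 + E)*(179 + o) + C)**2 = ((8 - 210)*(179 - 1/7) - 69)**2 = (-202*1252/7 - 69)**2 = (-252904/7 - 69)**2 = (-253387/7)**2 = 64204971769/49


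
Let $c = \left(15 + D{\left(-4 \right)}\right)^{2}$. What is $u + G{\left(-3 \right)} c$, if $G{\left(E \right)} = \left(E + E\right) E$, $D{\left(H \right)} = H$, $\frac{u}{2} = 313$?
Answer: $2804$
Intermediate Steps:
$u = 626$ ($u = 2 \cdot 313 = 626$)
$G{\left(E \right)} = 2 E^{2}$ ($G{\left(E \right)} = 2 E E = 2 E^{2}$)
$c = 121$ ($c = \left(15 - 4\right)^{2} = 11^{2} = 121$)
$u + G{\left(-3 \right)} c = 626 + 2 \left(-3\right)^{2} \cdot 121 = 626 + 2 \cdot 9 \cdot 121 = 626 + 18 \cdot 121 = 626 + 2178 = 2804$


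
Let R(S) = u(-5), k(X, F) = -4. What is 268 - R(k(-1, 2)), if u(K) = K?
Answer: 273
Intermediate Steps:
R(S) = -5
268 - R(k(-1, 2)) = 268 - 1*(-5) = 268 + 5 = 273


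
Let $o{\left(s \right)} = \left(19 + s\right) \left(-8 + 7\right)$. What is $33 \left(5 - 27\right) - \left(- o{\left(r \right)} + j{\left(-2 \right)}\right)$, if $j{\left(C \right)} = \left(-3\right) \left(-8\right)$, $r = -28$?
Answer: $-741$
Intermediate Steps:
$o{\left(s \right)} = -19 - s$ ($o{\left(s \right)} = \left(19 + s\right) \left(-1\right) = -19 - s$)
$j{\left(C \right)} = 24$
$33 \left(5 - 27\right) - \left(- o{\left(r \right)} + j{\left(-2 \right)}\right) = 33 \left(5 - 27\right) - 15 = 33 \left(-22\right) + \left(\left(-19 + 28\right) - 24\right) = -726 + \left(9 - 24\right) = -726 - 15 = -741$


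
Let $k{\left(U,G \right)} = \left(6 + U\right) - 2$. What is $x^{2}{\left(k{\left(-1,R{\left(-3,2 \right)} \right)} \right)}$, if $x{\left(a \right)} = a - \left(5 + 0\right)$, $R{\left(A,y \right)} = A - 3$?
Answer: $4$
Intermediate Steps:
$R{\left(A,y \right)} = -3 + A$
$k{\left(U,G \right)} = 4 + U$
$x{\left(a \right)} = -5 + a$ ($x{\left(a \right)} = a - 5 = -5 + a$)
$x^{2}{\left(k{\left(-1,R{\left(-3,2 \right)} \right)} \right)} = \left(-5 + \left(4 - 1\right)\right)^{2} = \left(-5 + 3\right)^{2} = \left(-2\right)^{2} = 4$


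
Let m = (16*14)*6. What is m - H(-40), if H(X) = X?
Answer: 1384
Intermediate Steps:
m = 1344 (m = 224*6 = 1344)
m - H(-40) = 1344 - 1*(-40) = 1344 + 40 = 1384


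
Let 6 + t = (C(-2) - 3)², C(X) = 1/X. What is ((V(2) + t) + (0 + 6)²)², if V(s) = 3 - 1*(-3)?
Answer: 37249/16 ≈ 2328.1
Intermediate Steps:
V(s) = 6 (V(s) = 3 + 3 = 6)
t = 25/4 (t = -6 + (1/(-2) - 3)² = -6 + (-½ - 3)² = -6 + (-7/2)² = -6 + 49/4 = 25/4 ≈ 6.2500)
((V(2) + t) + (0 + 6)²)² = ((6 + 25/4) + (0 + 6)²)² = (49/4 + 6²)² = (49/4 + 36)² = (193/4)² = 37249/16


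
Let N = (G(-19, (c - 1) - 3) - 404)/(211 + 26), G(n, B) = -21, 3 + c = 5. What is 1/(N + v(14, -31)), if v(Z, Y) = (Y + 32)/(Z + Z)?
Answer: -6636/11663 ≈ -0.56898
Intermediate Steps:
c = 2 (c = -3 + 5 = 2)
v(Z, Y) = (32 + Y)/(2*Z) (v(Z, Y) = (32 + Y)/((2*Z)) = (32 + Y)*(1/(2*Z)) = (32 + Y)/(2*Z))
N = -425/237 (N = (-21 - 404)/(211 + 26) = -425/237 ≈ -1.7932)
1/(N + v(14, -31)) = 1/(-425/237 + (½)*(32 - 31)/14) = 1/(-425/237 + (½)*(1/14)*1) = 1/(-425/237 + 1/28) = 1/(-11663/6636) = -6636/11663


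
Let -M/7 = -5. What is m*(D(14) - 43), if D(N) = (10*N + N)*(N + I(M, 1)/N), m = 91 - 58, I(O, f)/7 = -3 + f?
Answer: 64647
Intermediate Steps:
M = 35 (M = -7*(-5) = 35)
I(O, f) = -21 + 7*f (I(O, f) = 7*(-3 + f) = -21 + 7*f)
m = 33
D(N) = 11*N*(N - 14/N) (D(N) = (10*N + N)*(N + (-21 + 7*1)/N) = (11*N)*(N + (-21 + 7)/N) = (11*N)*(N - 14/N) = 11*N*(N - 14/N))
m*(D(14) - 43) = 33*((-154 + 11*14**2) - 43) = 33*((-154 + 11*196) - 43) = 33*((-154 + 2156) - 43) = 33*(2002 - 43) = 33*1959 = 64647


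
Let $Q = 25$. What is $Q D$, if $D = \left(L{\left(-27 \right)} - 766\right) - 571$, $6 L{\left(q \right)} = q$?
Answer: $- \frac{67075}{2} \approx -33538.0$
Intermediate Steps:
$L{\left(q \right)} = \frac{q}{6}$
$D = - \frac{2683}{2}$ ($D = \left(\frac{1}{6} \left(-27\right) - 766\right) - 571 = \left(- \frac{9}{2} - 766\right) - 571 = - \frac{1541}{2} - 571 = - \frac{2683}{2} \approx -1341.5$)
$Q D = 25 \left(- \frac{2683}{2}\right) = - \frac{67075}{2}$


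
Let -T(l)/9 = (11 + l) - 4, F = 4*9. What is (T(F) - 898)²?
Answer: 1651225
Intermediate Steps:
F = 36
T(l) = -63 - 9*l (T(l) = -9*((11 + l) - 4) = -9*(7 + l) = -63 - 9*l)
(T(F) - 898)² = ((-63 - 9*36) - 898)² = ((-63 - 324) - 898)² = (-387 - 898)² = (-1285)² = 1651225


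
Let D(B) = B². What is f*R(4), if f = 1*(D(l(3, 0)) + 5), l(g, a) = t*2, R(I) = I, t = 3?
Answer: 164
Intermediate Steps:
l(g, a) = 6 (l(g, a) = 3*2 = 6)
f = 41 (f = 1*(6² + 5) = 1*(36 + 5) = 1*41 = 41)
f*R(4) = 41*4 = 164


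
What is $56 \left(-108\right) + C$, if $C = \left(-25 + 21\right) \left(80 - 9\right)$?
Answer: $-6332$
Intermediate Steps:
$C = -284$ ($C = \left(-4\right) 71 = -284$)
$56 \left(-108\right) + C = 56 \left(-108\right) - 284 = -6048 - 284 = -6332$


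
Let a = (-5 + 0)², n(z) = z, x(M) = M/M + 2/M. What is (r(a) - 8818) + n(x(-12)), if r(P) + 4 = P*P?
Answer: -49177/6 ≈ -8196.2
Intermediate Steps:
x(M) = 1 + 2/M
a = 25 (a = (-5)² = 25)
r(P) = -4 + P² (r(P) = -4 + P*P = -4 + P²)
(r(a) - 8818) + n(x(-12)) = ((-4 + 25²) - 8818) + (2 - 12)/(-12) = ((-4 + 625) - 8818) - 1/12*(-10) = (621 - 8818) + ⅚ = -8197 + ⅚ = -49177/6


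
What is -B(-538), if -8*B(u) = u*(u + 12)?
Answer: 70747/2 ≈ 35374.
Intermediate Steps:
B(u) = -u*(12 + u)/8 (B(u) = -u*(u + 12)/8 = -u*(12 + u)/8)
-B(-538) = -(-1)*(-538)*(12 - 538)/8 = -(-1)*(-538)*(-526)/8 = -1*(-70747/2) = 70747/2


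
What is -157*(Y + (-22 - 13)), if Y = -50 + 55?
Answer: 4710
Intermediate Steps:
Y = 5
-157*(Y + (-22 - 13)) = -157*(5 + (-22 - 13)) = -157*(5 - 35) = -157*(-30) = 4710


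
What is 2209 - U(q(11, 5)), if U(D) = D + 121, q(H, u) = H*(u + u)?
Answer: 1978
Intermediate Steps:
q(H, u) = 2*H*u (q(H, u) = H*(2*u) = 2*H*u)
U(D) = 121 + D
2209 - U(q(11, 5)) = 2209 - (121 + 2*11*5) = 2209 - (121 + 110) = 2209 - 1*231 = 2209 - 231 = 1978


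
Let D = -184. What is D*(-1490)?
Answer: 274160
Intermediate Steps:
D*(-1490) = -184*(-1490) = 274160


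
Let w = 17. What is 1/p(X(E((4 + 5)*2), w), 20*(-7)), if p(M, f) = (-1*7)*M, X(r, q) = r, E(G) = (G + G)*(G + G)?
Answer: -1/9072 ≈ -0.00011023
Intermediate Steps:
E(G) = 4*G**2 (E(G) = (2*G)*(2*G) = 4*G**2)
p(M, f) = -7*M
1/p(X(E((4 + 5)*2), w), 20*(-7)) = 1/(-28*((4 + 5)*2)**2) = 1/(-28*(9*2)**2) = 1/(-28*18**2) = 1/(-28*324) = 1/(-7*1296) = 1/(-9072) = -1/9072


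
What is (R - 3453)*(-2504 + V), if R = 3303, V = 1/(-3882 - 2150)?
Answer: 1132809675/3016 ≈ 3.7560e+5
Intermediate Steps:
V = -1/6032 (V = 1/(-6032) = -1/6032 ≈ -0.00016578)
(R - 3453)*(-2504 + V) = (3303 - 3453)*(-2504 - 1/6032) = -150*(-15104129/6032) = 1132809675/3016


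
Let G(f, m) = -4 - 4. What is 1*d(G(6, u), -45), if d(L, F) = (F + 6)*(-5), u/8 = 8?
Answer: 195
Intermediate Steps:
u = 64 (u = 8*8 = 64)
G(f, m) = -8
d(L, F) = -30 - 5*F (d(L, F) = (6 + F)*(-5) = -30 - 5*F)
1*d(G(6, u), -45) = 1*(-30 - 5*(-45)) = 1*(-30 + 225) = 1*195 = 195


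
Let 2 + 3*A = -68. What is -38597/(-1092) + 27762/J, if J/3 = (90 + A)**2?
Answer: 15719503/420000 ≈ 37.427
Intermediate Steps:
A = -70/3 (A = -2/3 + (1/3)*(-68) = -2/3 - 68/3 = -70/3 ≈ -23.333)
J = 40000/3 (J = 3*(90 - 70/3)**2 = 3*(200/3)**2 = 3*(40000/9) = 40000/3 ≈ 13333.)
-38597/(-1092) + 27762/J = -38597/(-1092) + 27762/(40000/3) = -38597*(-1/1092) + 27762*(3/40000) = 2969/84 + 41643/20000 = 15719503/420000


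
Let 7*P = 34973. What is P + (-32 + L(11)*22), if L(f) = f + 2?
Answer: 36751/7 ≈ 5250.1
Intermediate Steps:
P = 34973/7 (P = (1/7)*34973 = 34973/7 ≈ 4996.1)
L(f) = 2 + f
P + (-32 + L(11)*22) = 34973/7 + (-32 + (2 + 11)*22) = 34973/7 + (-32 + 13*22) = 34973/7 + (-32 + 286) = 34973/7 + 254 = 36751/7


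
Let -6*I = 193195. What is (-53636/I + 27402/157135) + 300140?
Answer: 364464593498882/1214307853 ≈ 3.0014e+5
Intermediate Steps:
I = -193195/6 (I = -1/6*193195 = -193195/6 ≈ -32199.)
(-53636/I + 27402/157135) + 300140 = (-53636/(-193195/6) + 27402/157135) + 300140 = (-53636*(-6/193195) + 27402*(1/157135)) + 300140 = (321816/193195 + 27402/157135) + 300140 = 2234499462/1214307853 + 300140 = 364464593498882/1214307853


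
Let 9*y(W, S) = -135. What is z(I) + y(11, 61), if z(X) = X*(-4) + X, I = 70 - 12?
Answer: -189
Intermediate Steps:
y(W, S) = -15 (y(W, S) = (1/9)*(-135) = -15)
I = 58
z(X) = -3*X (z(X) = -4*X + X = -3*X)
z(I) + y(11, 61) = -3*58 - 15 = -174 - 15 = -189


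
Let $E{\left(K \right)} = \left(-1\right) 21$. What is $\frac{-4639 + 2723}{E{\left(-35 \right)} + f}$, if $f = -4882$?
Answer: $\frac{1916}{4903} \approx 0.39078$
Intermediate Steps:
$E{\left(K \right)} = -21$
$\frac{-4639 + 2723}{E{\left(-35 \right)} + f} = \frac{-4639 + 2723}{-21 - 4882} = - \frac{1916}{-4903} = \left(-1916\right) \left(- \frac{1}{4903}\right) = \frac{1916}{4903}$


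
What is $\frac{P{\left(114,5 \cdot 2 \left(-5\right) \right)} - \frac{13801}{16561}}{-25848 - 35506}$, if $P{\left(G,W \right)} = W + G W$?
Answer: $\frac{95239551}{1016083594} \approx 0.093732$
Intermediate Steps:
$\frac{P{\left(114,5 \cdot 2 \left(-5\right) \right)} - \frac{13801}{16561}}{-25848 - 35506} = \frac{5 \cdot 2 \left(-5\right) \left(1 + 114\right) - \frac{13801}{16561}}{-25848 - 35506} = \frac{10 \left(-5\right) 115 - \frac{13801}{16561}}{-61354} = \left(\left(-50\right) 115 - \frac{13801}{16561}\right) \left(- \frac{1}{61354}\right) = \left(-5750 - \frac{13801}{16561}\right) \left(- \frac{1}{61354}\right) = \left(- \frac{95239551}{16561}\right) \left(- \frac{1}{61354}\right) = \frac{95239551}{1016083594}$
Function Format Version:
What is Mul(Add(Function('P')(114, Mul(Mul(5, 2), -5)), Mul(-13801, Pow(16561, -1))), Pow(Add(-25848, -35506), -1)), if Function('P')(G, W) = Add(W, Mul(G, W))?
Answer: Rational(95239551, 1016083594) ≈ 0.093732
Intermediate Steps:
Mul(Add(Function('P')(114, Mul(Mul(5, 2), -5)), Mul(-13801, Pow(16561, -1))), Pow(Add(-25848, -35506), -1)) = Mul(Add(Mul(Mul(Mul(5, 2), -5), Add(1, 114)), Mul(-13801, Pow(16561, -1))), Pow(Add(-25848, -35506), -1)) = Mul(Add(Mul(Mul(10, -5), 115), Mul(-13801, Rational(1, 16561))), Pow(-61354, -1)) = Mul(Add(Mul(-50, 115), Rational(-13801, 16561)), Rational(-1, 61354)) = Mul(Add(-5750, Rational(-13801, 16561)), Rational(-1, 61354)) = Mul(Rational(-95239551, 16561), Rational(-1, 61354)) = Rational(95239551, 1016083594)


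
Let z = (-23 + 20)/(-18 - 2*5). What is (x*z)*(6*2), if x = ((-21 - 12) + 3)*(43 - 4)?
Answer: -10530/7 ≈ -1504.3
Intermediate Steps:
z = 3/28 (z = -3/(-18 - 10) = -3/(-28) = -3*(-1/28) = 3/28 ≈ 0.10714)
x = -1170 (x = (-33 + 3)*39 = -30*39 = -1170)
(x*z)*(6*2) = (-1170*3/28)*(6*2) = -1755/14*12 = -10530/7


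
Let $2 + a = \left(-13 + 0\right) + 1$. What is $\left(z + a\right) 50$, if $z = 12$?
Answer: $-100$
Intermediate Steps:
$a = -14$ ($a = -2 + \left(\left(-13 + 0\right) + 1\right) = -2 + \left(-13 + 1\right) = -2 - 12 = -14$)
$\left(z + a\right) 50 = \left(12 - 14\right) 50 = \left(-2\right) 50 = -100$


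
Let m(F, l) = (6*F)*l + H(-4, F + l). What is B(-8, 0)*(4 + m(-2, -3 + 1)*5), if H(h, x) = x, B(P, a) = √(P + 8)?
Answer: 0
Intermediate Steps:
B(P, a) = √(8 + P)
m(F, l) = F + l + 6*F*l (m(F, l) = (6*F)*l + (F + l) = 6*F*l + (F + l) = F + l + 6*F*l)
B(-8, 0)*(4 + m(-2, -3 + 1)*5) = √(8 - 8)*(4 + (-2 + (-3 + 1) + 6*(-2)*(-3 + 1))*5) = √0*(4 + (-2 - 2 + 6*(-2)*(-2))*5) = 0*(4 + (-2 - 2 + 24)*5) = 0*(4 + 20*5) = 0*(4 + 100) = 0*104 = 0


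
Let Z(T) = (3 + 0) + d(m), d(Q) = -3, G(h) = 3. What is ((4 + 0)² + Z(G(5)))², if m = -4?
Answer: 256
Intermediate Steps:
Z(T) = 0 (Z(T) = (3 + 0) - 3 = 3 - 3 = 0)
((4 + 0)² + Z(G(5)))² = ((4 + 0)² + 0)² = (4² + 0)² = (16 + 0)² = 16² = 256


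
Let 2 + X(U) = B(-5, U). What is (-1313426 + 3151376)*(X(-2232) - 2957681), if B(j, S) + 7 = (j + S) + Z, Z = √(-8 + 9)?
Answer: -5440195991700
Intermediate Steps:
Z = 1 (Z = √1 = 1)
B(j, S) = -6 + S + j (B(j, S) = -7 + ((j + S) + 1) = -7 + ((S + j) + 1) = -7 + (1 + S + j) = -6 + S + j)
X(U) = -13 + U (X(U) = -2 + (-6 + U - 5) = -2 + (-11 + U) = -13 + U)
(-1313426 + 3151376)*(X(-2232) - 2957681) = (-1313426 + 3151376)*((-13 - 2232) - 2957681) = 1837950*(-2245 - 2957681) = 1837950*(-2959926) = -5440195991700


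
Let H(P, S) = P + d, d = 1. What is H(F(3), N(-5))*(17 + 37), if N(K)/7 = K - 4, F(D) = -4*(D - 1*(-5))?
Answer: -1674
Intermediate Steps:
F(D) = -20 - 4*D (F(D) = -4*(D + 5) = -4*(5 + D) = -20 - 4*D)
N(K) = -28 + 7*K (N(K) = 7*(K - 4) = 7*(-4 + K) = -28 + 7*K)
H(P, S) = 1 + P (H(P, S) = P + 1 = 1 + P)
H(F(3), N(-5))*(17 + 37) = (1 + (-20 - 4*3))*(17 + 37) = (1 + (-20 - 12))*54 = (1 - 32)*54 = -31*54 = -1674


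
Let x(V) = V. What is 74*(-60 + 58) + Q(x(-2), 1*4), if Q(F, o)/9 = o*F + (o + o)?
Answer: -148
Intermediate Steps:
Q(F, o) = 18*o + 9*F*o (Q(F, o) = 9*(o*F + (o + o)) = 9*(F*o + 2*o) = 9*(2*o + F*o) = 18*o + 9*F*o)
74*(-60 + 58) + Q(x(-2), 1*4) = 74*(-60 + 58) + 9*(1*4)*(2 - 2) = 74*(-2) + 9*4*0 = -148 + 0 = -148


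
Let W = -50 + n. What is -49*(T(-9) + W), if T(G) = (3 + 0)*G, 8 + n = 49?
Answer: 1764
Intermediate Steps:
n = 41 (n = -8 + 49 = 41)
T(G) = 3*G
W = -9 (W = -50 + 41 = -9)
-49*(T(-9) + W) = -49*(3*(-9) - 9) = -49*(-27 - 9) = -49*(-36) = 1764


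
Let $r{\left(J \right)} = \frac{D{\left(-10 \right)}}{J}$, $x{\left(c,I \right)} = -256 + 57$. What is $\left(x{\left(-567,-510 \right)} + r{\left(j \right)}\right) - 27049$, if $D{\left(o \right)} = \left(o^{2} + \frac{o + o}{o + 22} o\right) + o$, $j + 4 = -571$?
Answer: $- \frac{9400624}{345} \approx -27248.0$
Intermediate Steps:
$x{\left(c,I \right)} = -199$
$j = -575$ ($j = -4 - 571 = -575$)
$D{\left(o \right)} = o + o^{2} + \frac{2 o^{2}}{22 + o}$ ($D{\left(o \right)} = \left(o^{2} + \frac{2 o}{22 + o} o\right) + o = \left(o^{2} + \frac{2 o^{2}}{22 + o}\right) + o = o + o^{2} + \frac{2 o^{2}}{22 + o}$)
$r{\left(J \right)} = \frac{320}{3 J}$ ($r{\left(J \right)} = \frac{\left(-10\right) \frac{1}{22 - 10} \left(22 + \left(-10\right)^{2} + 25 \left(-10\right)\right)}{J} = \frac{\left(-10\right) \frac{1}{12} \left(22 + 100 - 250\right)}{J} = \frac{\left(-10\right) \frac{1}{12} \left(-128\right)}{J} = \frac{320}{3 J}$)
$\left(x{\left(-567,-510 \right)} + r{\left(j \right)}\right) - 27049 = \left(-199 + \frac{320}{3 \left(-575\right)}\right) - 27049 = \left(-199 + \frac{320}{3} \left(- \frac{1}{575}\right)\right) - 27049 = \left(-199 - \frac{64}{345}\right) - 27049 = - \frac{68719}{345} - 27049 = - \frac{9400624}{345}$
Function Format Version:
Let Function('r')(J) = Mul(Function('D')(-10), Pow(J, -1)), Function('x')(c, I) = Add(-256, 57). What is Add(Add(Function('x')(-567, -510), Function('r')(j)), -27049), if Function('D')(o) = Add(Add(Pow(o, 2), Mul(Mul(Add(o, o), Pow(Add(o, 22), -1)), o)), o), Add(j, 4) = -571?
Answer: Rational(-9400624, 345) ≈ -27248.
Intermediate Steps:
Function('x')(c, I) = -199
j = -575 (j = Add(-4, -571) = -575)
Function('D')(o) = Add(o, Pow(o, 2), Mul(2, Pow(o, 2), Pow(Add(22, o), -1))) (Function('D')(o) = Add(Add(Pow(o, 2), Mul(Mul(Mul(2, o), Pow(Add(22, o), -1)), o)), o) = Add(Add(Pow(o, 2), Mul(Mul(2, o, Pow(Add(22, o), -1)), o)), o) = Add(Add(Pow(o, 2), Mul(2, Pow(o, 2), Pow(Add(22, o), -1))), o) = Add(o, Pow(o, 2), Mul(2, Pow(o, 2), Pow(Add(22, o), -1))))
Function('r')(J) = Mul(Rational(320, 3), Pow(J, -1)) (Function('r')(J) = Mul(Mul(-10, Pow(Add(22, -10), -1), Add(22, Pow(-10, 2), Mul(25, -10))), Pow(J, -1)) = Mul(Mul(-10, Pow(12, -1), Add(22, 100, -250)), Pow(J, -1)) = Mul(Mul(-10, Rational(1, 12), -128), Pow(J, -1)) = Mul(Rational(320, 3), Pow(J, -1)))
Add(Add(Function('x')(-567, -510), Function('r')(j)), -27049) = Add(Add(-199, Mul(Rational(320, 3), Pow(-575, -1))), -27049) = Add(Add(-199, Mul(Rational(320, 3), Rational(-1, 575))), -27049) = Add(Add(-199, Rational(-64, 345)), -27049) = Add(Rational(-68719, 345), -27049) = Rational(-9400624, 345)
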